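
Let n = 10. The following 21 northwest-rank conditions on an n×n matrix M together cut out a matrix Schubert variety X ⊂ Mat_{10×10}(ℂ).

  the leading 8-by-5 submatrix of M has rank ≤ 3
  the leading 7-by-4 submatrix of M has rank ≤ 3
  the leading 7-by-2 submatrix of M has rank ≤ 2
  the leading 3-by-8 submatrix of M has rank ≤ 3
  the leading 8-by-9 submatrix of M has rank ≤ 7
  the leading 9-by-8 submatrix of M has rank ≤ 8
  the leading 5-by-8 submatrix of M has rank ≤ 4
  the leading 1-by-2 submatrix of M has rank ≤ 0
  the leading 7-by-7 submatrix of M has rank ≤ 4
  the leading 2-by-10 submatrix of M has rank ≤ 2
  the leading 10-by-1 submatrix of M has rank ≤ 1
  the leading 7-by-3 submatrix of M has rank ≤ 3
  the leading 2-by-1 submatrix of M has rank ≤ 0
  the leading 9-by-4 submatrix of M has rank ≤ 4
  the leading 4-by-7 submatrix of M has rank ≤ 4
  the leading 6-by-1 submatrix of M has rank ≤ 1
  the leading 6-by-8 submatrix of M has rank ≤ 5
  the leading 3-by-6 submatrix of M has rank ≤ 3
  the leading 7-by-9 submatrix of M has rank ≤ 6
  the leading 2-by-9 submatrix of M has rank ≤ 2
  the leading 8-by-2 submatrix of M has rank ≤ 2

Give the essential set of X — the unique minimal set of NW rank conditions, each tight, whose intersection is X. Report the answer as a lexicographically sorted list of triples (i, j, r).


The tightest implied rank at each (i,j), from the 21 conditions:

  i=1: 0 | 0 | 1 | 1 | 1 | 1 | 1 | 1 | 1 | 1
  i=2: 0 | 1 | 2 | 2 | 2 | 2 | 2 | 2 | 2 | 2
  i=3: 1 | 2 | 3 | 3 | 3 | 3 | 3 | 3 | 3 | 3
  i=4: 1 | 2 | 3 | 3 | 3 | 4 | 4 | 4 | 4 | 4
  i=5: 1 | 2 | 3 | 3 | 3 | 4 | 4 | 4 | 5 | 5
  i=6: 1 | 2 | 3 | 3 | 3 | 4 | 4 | 5 | 6 | 6
  i=7: 1 | 2 | 3 | 3 | 3 | 4 | 4 | 5 | 6 | 7
  i=8: 1 | 2 | 3 | 3 | 3 | 4 | 5 | 6 | 7 | 8
  i=9: 1 | 2 | 3 | 4 | 4 | 5 | 6 | 7 | 8 | 9
  i=10: 1 | 2 | 3 | 4 | 5 | 6 | 7 | 8 | 9 | 10

giving w = (3, 2, 1, 6, 9, 8, 10, 7, 4, 5) via Δ²R.

D(w) has 17 cells with 5 SE-corners; essential set:

[(1, 2, 0), (2, 1, 0), (5, 8, 4), (7, 7, 4), (8, 5, 3)]


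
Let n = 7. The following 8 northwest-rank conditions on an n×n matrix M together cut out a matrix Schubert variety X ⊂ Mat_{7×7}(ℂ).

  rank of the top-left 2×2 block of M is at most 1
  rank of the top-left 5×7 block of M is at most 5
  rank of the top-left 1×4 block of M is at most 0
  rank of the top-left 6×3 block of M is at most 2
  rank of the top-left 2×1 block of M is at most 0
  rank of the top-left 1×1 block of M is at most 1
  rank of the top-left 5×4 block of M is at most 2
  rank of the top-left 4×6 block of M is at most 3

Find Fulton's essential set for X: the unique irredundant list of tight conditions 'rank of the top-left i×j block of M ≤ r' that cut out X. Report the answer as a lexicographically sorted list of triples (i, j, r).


Propagating the 8 rank bounds to every northwest block:

  0  0  0  0  1  1  1
  0  1  1  1  2  2  2
  1  2  2  2  3  3  3
  1  2  2  2  3  3  4
  1  2  2  2  3  4  5
  1  2  2  3  4  5  6
  1  2  3  4  5  6  7

the unique w with this rank table is (5, 2, 1, 7, 6, 4, 3).

ℓ(w)=11; the 5 essential cells (i,j,r):

[(1, 4, 0), (2, 1, 0), (4, 6, 3), (5, 4, 2), (6, 3, 2)]


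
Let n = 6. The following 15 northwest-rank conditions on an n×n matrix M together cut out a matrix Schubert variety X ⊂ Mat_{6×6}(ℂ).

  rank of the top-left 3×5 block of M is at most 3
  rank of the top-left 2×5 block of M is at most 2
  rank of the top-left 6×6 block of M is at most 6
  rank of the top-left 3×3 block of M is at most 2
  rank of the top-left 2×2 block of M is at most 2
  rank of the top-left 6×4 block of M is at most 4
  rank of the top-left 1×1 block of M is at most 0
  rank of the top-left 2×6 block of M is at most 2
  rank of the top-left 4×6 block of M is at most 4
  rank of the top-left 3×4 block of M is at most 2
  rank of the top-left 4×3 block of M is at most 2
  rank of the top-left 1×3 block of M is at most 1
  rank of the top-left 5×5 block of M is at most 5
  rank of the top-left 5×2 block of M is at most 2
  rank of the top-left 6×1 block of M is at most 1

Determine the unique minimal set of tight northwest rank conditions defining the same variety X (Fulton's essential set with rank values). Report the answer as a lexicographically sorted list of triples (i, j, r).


Reconstructing r_w from the 15 given conditions:

  i=1: 0, 1, 1, 1, 1, 1
  i=2: 1, 2, 2, 2, 2, 2
  i=3: 1, 2, 2, 2, 3, 3
  i=4: 1, 2, 2, 3, 4, 4
  i=5: 1, 2, 3, 4, 5, 5
  i=6: 1, 2, 3, 4, 5, 6

giving w = (2, 1, 5, 4, 3, 6) via Δ²R.

Fulton essential set (3 of the 4 Rothe cells):

[(1, 1, 0), (3, 4, 2), (4, 3, 2)]


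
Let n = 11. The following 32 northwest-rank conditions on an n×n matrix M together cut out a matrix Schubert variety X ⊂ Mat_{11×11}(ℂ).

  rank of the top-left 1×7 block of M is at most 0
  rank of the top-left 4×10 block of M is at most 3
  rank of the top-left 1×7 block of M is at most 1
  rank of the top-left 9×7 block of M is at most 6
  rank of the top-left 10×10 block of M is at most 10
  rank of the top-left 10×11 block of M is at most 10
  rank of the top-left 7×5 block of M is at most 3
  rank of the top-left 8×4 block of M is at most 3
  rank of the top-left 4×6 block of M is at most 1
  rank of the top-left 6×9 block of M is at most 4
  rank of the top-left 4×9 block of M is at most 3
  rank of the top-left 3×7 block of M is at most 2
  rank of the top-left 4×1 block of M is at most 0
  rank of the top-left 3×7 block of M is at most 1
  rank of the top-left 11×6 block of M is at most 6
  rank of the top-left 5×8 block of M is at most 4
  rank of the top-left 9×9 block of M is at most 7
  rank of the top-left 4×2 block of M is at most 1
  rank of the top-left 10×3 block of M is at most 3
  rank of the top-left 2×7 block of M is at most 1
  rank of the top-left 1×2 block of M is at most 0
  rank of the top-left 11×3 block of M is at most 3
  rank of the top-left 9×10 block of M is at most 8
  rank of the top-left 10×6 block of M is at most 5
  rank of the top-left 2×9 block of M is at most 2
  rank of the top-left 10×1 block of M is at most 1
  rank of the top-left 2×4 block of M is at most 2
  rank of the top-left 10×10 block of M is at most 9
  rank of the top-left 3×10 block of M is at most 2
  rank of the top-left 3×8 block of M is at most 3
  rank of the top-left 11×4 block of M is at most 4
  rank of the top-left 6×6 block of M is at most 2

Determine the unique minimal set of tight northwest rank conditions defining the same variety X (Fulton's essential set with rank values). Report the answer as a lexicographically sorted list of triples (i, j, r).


Rank table r_w(11×11) implied by the 32 constraints:

  R[1]: 0  0  0  0  0  0  0  1  1  1  1
  R[2]: 0  1  1  1  1  1  1  2  2  2  2
  R[3]: 0  1  1  1  1  1  1  2  2  2  3
  R[4]: 0  1  1  1  1  1  2  3  3  3  4
  R[5]: 1  2  2  2  2  2  3  4  4  4  5
  R[6]: 1  2  2  2  2  2  3  4  4  5  6
  R[7]: 1  2  3  3  3  3  4  5  5  6  7
  R[8]: 1  2  3  3  4  4  5  6  6  7  8
  R[9]: 1  2  3  4  5  5  6  7  7  8  9
  R[10]: 1  2  3  4  5  5  6  7  8  9  10
  R[11]: 1  2  3  4  5  6  7  8  9  10  11

giving w = (8, 2, 11, 7, 1, 10, 3, 5, 4, 9, 6) via Δ²R.

ℓ(w)=28; the 9 essential cells (i,j,r):

[(1, 7, 0), (3, 7, 1), (3, 10, 2), (4, 1, 0), (4, 6, 1), (6, 6, 2), (6, 9, 4), (8, 4, 3), (10, 6, 5)]


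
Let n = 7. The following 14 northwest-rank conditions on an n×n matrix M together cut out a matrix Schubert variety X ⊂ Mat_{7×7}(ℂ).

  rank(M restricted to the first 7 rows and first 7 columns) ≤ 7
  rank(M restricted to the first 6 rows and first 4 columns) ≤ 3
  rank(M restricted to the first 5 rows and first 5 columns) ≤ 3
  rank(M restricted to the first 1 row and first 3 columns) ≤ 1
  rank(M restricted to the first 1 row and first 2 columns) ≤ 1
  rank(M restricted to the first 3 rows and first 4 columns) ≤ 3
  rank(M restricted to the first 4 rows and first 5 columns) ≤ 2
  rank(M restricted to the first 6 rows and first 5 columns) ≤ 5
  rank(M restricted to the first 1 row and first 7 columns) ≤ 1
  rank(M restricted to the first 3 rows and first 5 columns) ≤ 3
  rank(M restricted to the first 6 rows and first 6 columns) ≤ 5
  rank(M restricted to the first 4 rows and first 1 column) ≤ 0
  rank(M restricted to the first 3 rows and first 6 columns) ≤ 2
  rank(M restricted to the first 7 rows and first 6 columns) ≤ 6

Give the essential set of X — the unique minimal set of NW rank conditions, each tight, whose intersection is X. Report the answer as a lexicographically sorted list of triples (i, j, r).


Propagating the 14 rank bounds to every northwest block:

  row 1: 0 1 1 1 1 1 1
  row 2: 0 1 2 2 2 2 2
  row 3: 0 1 2 2 2 2 3
  row 4: 0 1 2 2 2 3 4
  row 5: 1 2 3 3 3 4 5
  row 6: 1 2 3 3 4 5 6
  row 7: 1 2 3 4 5 6 7

second differences of R give the permutation w = (2, 3, 7, 6, 1, 5, 4).

4 SE-corners of the 10-cell Rothe diagram give Ess(w):

[(3, 6, 2), (4, 1, 0), (4, 5, 2), (6, 4, 3)]


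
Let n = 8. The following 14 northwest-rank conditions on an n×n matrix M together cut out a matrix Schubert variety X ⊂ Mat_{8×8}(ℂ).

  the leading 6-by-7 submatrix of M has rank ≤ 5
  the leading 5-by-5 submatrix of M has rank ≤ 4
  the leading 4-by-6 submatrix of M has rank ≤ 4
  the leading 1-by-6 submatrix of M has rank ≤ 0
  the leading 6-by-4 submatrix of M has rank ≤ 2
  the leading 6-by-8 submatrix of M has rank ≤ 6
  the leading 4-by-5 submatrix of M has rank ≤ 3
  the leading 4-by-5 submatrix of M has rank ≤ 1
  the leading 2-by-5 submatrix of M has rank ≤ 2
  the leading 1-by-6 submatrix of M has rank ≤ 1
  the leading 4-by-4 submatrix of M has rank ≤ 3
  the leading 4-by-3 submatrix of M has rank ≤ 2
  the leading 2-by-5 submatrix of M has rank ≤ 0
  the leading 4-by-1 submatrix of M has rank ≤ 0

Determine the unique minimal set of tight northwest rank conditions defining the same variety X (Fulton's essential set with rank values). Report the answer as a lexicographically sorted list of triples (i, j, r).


Rank table r_w(8×8) implied by the 14 constraints:

  R[1]: 0  0  0  0  0  0  1  1
  R[2]: 0  0  0  0  0  1  2  2
  R[3]: 0  1  1  1  1  2  3  3
  R[4]: 0  1  1  1  1  2  3  4
  R[5]: 1  2  2  2  2  3  4  5
  R[6]: 1  2  2  2  3  4  5  6
  R[7]: 1  2  3  3  4  5  6  7
  R[8]: 1  2  3  4  5  6  7  8

giving w = (7, 6, 2, 8, 1, 5, 3, 4) via Δ²R.

D(w) has 18 cells with 5 SE-corners; essential set:

[(1, 6, 0), (2, 5, 0), (4, 1, 0), (4, 5, 1), (6, 4, 2)]


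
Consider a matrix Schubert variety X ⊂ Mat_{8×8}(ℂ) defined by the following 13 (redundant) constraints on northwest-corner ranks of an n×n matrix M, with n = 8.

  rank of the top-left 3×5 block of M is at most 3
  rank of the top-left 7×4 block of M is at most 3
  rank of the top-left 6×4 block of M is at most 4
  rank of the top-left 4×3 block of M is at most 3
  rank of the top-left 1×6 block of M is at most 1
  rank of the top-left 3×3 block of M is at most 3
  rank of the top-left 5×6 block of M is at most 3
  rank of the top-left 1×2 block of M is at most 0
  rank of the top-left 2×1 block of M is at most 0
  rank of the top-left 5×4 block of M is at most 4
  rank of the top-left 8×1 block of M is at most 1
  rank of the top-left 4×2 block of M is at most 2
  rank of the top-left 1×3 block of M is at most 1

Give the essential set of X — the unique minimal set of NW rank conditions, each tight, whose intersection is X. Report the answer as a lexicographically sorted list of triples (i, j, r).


The tightest implied rank at each (i,j), from the 13 conditions:

  i=1: 0  0  1  1  1  1  1  1
  i=2: 0  1  2  2  2  2  2  2
  i=3: 1  2  3  3  3  3  3  3
  i=4: 1  2  3  3  3  3  4  4
  i=5: 1  2  3  3  3  3  4  5
  i=6: 1  2  3  3  4  4  5  6
  i=7: 1  2  3  3  4  5  6  7
  i=8: 1  2  3  4  5  6  7  8

giving w = (3, 2, 1, 7, 8, 5, 6, 4) via Δ²R.

D(w) has 11 cells with 4 SE-corners; essential set:

[(1, 2, 0), (2, 1, 0), (5, 6, 3), (7, 4, 3)]


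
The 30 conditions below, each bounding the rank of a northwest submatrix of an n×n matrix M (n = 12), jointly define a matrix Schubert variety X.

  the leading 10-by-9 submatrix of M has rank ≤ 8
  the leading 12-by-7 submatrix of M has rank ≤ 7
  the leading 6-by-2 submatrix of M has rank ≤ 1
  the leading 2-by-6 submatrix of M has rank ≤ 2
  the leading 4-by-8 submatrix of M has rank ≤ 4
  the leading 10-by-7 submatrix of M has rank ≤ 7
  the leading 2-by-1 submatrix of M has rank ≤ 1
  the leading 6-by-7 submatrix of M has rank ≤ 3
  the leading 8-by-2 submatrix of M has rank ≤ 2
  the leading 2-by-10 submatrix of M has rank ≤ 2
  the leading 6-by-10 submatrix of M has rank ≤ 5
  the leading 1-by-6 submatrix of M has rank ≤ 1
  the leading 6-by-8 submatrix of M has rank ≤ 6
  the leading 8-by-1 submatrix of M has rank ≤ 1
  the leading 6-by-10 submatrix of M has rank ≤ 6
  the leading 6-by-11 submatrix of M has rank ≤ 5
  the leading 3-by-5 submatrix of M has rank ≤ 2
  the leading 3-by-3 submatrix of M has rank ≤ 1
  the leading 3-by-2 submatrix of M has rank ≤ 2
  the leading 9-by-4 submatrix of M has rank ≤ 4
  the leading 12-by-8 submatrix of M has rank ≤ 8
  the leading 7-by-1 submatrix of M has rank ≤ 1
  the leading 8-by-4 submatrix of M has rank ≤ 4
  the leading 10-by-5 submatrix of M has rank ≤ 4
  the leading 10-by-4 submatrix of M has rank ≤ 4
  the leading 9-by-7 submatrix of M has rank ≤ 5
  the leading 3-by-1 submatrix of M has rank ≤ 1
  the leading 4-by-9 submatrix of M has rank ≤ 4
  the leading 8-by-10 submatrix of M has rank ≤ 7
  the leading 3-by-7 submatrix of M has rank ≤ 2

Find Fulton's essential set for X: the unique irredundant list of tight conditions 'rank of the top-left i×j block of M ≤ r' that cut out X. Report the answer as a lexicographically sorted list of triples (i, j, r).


Propagating the 30 rank bounds to every northwest block:

  1  1  1  1  1  1  1  1  1  1  1  1
  1  1  1  2  2  2  2  2  2  2  2  2
  1  1  1  2  2  2  2  3  3  3  3  3
  1  1  2  3  3  3  3  4  4  4  4  4
  1  1  2  3  3  3  3  4  5  5  5  5
  1  1  2  3  3  3  3  4  5  5  5  6
  1  2  3  4  4  4  4  5  6  6  6  7
  1  2  3  4  4  5  5  6  7  7  7  8
  1  2  3  4  4  5  5  6  7  8  8  9
  1  2  3  4  4  5  6  7  8  9  9  10
  1  2  3  4  5  6  7  8  9  10  10  11
  1  2  3  4  5  6  7  8  9  10  11  12

reading off 1-entries of Δ²R: w = (1, 4, 8, 3, 9, 12, 2, 6, 10, 7, 5, 11).

D(w) has 22 cells with 7 SE-corners; essential set:

[(3, 3, 1), (3, 7, 2), (6, 2, 1), (6, 7, 3), (6, 11, 5), (9, 7, 5), (10, 5, 4)]


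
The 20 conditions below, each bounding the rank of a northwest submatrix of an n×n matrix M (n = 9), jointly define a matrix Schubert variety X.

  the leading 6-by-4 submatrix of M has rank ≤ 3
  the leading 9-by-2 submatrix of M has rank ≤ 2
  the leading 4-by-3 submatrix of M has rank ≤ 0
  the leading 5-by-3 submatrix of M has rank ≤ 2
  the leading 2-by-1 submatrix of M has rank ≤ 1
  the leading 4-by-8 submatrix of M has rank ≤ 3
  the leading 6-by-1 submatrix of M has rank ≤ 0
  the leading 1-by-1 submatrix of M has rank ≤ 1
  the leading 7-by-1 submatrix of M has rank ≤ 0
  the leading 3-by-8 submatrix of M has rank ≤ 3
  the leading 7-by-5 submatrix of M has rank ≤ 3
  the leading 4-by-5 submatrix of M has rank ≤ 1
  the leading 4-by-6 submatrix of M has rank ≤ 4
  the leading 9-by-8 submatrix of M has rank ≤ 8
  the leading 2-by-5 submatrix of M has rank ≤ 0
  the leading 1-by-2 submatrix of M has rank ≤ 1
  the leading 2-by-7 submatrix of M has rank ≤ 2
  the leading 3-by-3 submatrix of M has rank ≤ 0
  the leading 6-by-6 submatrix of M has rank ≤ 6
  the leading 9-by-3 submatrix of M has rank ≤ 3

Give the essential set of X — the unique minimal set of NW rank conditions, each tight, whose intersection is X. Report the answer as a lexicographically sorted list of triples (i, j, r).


Rank table r_w(9×9) implied by the 20 constraints:

  i=1: 0 0 0 0 0 1 1 1 1
  i=2: 0 0 0 0 0 1 2 2 2
  i=3: 0 0 0 1 1 2 3 3 3
  i=4: 0 0 0 1 1 2 3 3 4
  i=5: 0 1 1 2 2 3 4 4 5
  i=6: 0 1 2 3 3 4 5 5 6
  i=7: 0 1 2 3 3 4 5 6 7
  i=8: 1 2 3 4 4 5 6 7 8
  i=9: 1 2 3 4 5 6 7 8 9

the unique w with this rank table is (6, 7, 4, 9, 2, 3, 8, 1, 5).

Fulton essential set (6 of the 22 Rothe cells):

[(2, 5, 0), (4, 3, 0), (4, 5, 1), (4, 8, 3), (7, 1, 0), (7, 5, 3)]


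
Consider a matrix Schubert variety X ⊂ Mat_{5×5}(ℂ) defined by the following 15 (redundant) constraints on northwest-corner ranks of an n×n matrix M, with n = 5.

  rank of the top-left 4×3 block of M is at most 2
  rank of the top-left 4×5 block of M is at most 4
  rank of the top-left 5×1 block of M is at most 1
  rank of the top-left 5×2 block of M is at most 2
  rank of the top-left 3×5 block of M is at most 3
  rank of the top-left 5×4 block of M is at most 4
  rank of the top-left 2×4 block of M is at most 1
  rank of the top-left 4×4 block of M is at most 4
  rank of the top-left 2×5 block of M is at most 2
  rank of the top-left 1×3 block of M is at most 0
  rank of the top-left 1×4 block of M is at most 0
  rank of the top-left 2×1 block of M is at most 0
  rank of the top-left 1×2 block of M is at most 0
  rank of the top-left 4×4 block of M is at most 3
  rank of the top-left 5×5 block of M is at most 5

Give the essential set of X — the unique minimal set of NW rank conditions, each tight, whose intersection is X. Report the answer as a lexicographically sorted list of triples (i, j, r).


Reconstructing r_w from the 15 given conditions:

  i=1: 0 | 0 | 0 | 0 | 1
  i=2: 0 | 1 | 1 | 1 | 2
  i=3: 1 | 2 | 2 | 2 | 3
  i=4: 1 | 2 | 2 | 3 | 4
  i=5: 1 | 2 | 3 | 4 | 5

second differences of R give the permutation w = (5, 2, 1, 4, 3).

|D(w)|=6, |Ess(w)|=3:

[(1, 4, 0), (2, 1, 0), (4, 3, 2)]


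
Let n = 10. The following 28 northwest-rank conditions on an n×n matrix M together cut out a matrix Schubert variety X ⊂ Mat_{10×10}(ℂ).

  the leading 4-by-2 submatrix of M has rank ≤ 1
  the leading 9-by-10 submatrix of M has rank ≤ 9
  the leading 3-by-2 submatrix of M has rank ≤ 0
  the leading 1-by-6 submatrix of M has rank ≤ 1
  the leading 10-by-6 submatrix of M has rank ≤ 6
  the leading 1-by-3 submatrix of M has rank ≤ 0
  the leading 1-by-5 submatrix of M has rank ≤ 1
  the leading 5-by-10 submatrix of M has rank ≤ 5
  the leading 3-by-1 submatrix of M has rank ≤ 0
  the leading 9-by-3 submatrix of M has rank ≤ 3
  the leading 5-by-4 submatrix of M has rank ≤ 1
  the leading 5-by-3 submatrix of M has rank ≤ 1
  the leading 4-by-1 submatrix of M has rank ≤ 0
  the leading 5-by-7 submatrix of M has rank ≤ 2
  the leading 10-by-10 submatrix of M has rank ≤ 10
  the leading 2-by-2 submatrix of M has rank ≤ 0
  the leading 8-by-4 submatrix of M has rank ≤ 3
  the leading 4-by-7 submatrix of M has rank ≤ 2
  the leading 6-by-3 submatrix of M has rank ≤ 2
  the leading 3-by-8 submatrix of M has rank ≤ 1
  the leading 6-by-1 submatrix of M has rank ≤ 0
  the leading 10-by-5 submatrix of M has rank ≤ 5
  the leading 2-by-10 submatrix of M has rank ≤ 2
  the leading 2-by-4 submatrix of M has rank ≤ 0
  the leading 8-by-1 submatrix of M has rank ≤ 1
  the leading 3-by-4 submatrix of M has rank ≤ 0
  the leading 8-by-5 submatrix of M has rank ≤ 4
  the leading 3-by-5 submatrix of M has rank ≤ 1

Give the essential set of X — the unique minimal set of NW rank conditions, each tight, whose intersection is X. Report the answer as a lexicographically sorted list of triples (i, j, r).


Computing R[i][j] = min implied NW-rank bound (n=10, 28 conditions):

  0 0 0 0 1 1 1 1 1 1
  0 0 0 0 1 1 1 1 2 2
  0 0 0 0 1 1 1 1 2 3
  0 1 1 1 2 2 2 2 3 4
  0 1 1 1 2 2 2 3 4 5
  0 1 2 2 3 3 3 4 5 6
  1 2 3 3 4 4 4 5 6 7
  1 2 3 3 4 5 5 6 7 8
  1 2 3 4 5 6 6 7 8 9
  1 2 3 4 5 6 7 8 9 10

reading off 1-entries of Δ²R: w = (5, 9, 10, 2, 8, 3, 1, 6, 4, 7).

|D(w)|=26, |Ess(w)|=6:

[(3, 4, 0), (3, 8, 1), (5, 4, 1), (5, 7, 2), (6, 1, 0), (8, 4, 3)]


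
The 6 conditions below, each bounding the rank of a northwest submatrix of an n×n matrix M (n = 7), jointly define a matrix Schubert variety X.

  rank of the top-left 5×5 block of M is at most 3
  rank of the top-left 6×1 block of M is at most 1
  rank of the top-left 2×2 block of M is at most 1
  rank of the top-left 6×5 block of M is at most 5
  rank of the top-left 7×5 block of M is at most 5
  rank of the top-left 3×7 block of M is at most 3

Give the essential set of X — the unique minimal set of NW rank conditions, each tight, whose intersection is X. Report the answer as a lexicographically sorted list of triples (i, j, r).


Propagating the 6 rank bounds to every northwest block:

  1, 1, 1, 1, 1, 1, 1
  1, 1, 2, 2, 2, 2, 2
  1, 2, 3, 3, 3, 3, 3
  1, 2, 3, 3, 3, 4, 4
  1, 2, 3, 3, 3, 4, 5
  1, 2, 3, 4, 4, 5, 6
  1, 2, 3, 4, 5, 6, 7

hence w(1..7) = (1, 3, 2, 6, 7, 4, 5).

|D(w)|=5, |Ess(w)|=2:

[(2, 2, 1), (5, 5, 3)]


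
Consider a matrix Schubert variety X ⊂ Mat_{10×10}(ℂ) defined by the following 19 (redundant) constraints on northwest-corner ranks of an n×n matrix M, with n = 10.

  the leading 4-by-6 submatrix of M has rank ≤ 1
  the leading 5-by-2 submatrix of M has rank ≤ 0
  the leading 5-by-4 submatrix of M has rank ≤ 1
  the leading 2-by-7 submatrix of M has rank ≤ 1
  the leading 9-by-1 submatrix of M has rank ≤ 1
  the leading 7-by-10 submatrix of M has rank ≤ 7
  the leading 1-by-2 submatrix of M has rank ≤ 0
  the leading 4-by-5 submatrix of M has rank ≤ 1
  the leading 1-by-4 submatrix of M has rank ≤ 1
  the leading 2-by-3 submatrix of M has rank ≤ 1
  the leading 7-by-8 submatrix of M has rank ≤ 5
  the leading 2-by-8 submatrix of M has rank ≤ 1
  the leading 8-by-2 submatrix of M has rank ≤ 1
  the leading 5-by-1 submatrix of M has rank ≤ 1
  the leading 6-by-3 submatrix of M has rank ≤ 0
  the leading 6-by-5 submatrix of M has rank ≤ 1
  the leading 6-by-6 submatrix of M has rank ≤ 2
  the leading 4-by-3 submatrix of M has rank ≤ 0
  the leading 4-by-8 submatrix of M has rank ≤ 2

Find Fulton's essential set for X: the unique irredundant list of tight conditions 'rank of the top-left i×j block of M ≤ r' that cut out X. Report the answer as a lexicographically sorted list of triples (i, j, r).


Rank table r_w(10×10) implied by the 19 constraints:

  i=1: 0 0 0 1 1 1 1 1 1 1
  i=2: 0 0 0 1 1 1 1 1 2 2
  i=3: 0 0 0 1 1 1 2 2 3 3
  i=4: 0 0 0 1 1 1 2 2 3 4
  i=5: 0 0 0 1 1 2 3 3 4 5
  i=6: 0 0 0 1 1 2 3 4 5 6
  i=7: 1 1 1 2 2 3 4 5 6 7
  i=8: 1 1 2 3 3 4 5 6 7 8
  i=9: 1 2 3 4 4 5 6 7 8 9
  i=10: 1 2 3 4 5 6 7 8 9 10

giving w = (4, 9, 7, 10, 6, 8, 1, 3, 2, 5) via Δ²R.

|D(w)|=30, |Ess(w)|=6:

[(2, 8, 1), (4, 6, 1), (4, 8, 2), (6, 3, 0), (6, 5, 1), (8, 2, 1)]


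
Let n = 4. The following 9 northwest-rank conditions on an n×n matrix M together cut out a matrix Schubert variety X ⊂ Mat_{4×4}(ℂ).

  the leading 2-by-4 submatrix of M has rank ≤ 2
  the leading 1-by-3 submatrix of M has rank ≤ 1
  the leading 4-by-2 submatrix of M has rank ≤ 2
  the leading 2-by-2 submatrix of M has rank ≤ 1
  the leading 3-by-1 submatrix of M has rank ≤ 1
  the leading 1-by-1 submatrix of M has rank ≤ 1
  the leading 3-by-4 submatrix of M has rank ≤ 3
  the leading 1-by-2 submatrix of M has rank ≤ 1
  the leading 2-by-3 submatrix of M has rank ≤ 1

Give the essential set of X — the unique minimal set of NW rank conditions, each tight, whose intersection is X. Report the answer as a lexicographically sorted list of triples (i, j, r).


Reconstructing r_w from the 9 given conditions:

  R[1]: 1 | 1 | 1 | 1
  R[2]: 1 | 1 | 1 | 2
  R[3]: 1 | 2 | 2 | 3
  R[4]: 1 | 2 | 3 | 4

the unique w with this rank table is (1, 4, 2, 3).

|D(w)|=2, |Ess(w)|=1:

[(2, 3, 1)]


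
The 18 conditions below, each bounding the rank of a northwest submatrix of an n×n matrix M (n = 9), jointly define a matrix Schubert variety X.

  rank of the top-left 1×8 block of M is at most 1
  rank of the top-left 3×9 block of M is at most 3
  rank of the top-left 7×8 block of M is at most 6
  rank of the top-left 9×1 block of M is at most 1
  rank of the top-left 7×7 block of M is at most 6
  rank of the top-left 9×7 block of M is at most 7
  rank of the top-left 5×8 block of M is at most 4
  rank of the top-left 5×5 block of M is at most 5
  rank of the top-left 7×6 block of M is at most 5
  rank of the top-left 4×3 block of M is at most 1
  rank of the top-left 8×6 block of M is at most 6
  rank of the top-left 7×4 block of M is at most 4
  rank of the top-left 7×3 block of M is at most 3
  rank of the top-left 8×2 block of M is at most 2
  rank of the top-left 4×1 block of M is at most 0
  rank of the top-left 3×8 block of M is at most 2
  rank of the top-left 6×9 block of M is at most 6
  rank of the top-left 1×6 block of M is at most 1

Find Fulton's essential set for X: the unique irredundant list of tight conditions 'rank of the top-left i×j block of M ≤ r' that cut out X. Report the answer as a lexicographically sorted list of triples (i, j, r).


Computing R[i][j] = min implied NW-rank bound (n=9, 18 conditions):

  R[1]: 0 | 1 | 1 | 1 | 1 | 1 | 1 | 1 | 1
  R[2]: 0 | 1 | 1 | 2 | 2 | 2 | 2 | 2 | 2
  R[3]: 0 | 1 | 1 | 2 | 2 | 2 | 2 | 2 | 3
  R[4]: 0 | 1 | 1 | 2 | 3 | 3 | 3 | 3 | 4
  R[5]: 1 | 2 | 2 | 3 | 4 | 4 | 4 | 4 | 5
  R[6]: 1 | 2 | 3 | 4 | 5 | 5 | 5 | 5 | 6
  R[7]: 1 | 2 | 3 | 4 | 5 | 5 | 6 | 6 | 7
  R[8]: 1 | 2 | 3 | 4 | 5 | 6 | 7 | 7 | 8
  R[9]: 1 | 2 | 3 | 4 | 5 | 6 | 7 | 8 | 9

so w = (2, 4, 9, 5, 1, 3, 7, 6, 8).

ℓ(w)=12; the 4 essential cells (i,j,r):

[(3, 8, 2), (4, 1, 0), (4, 3, 1), (7, 6, 5)]


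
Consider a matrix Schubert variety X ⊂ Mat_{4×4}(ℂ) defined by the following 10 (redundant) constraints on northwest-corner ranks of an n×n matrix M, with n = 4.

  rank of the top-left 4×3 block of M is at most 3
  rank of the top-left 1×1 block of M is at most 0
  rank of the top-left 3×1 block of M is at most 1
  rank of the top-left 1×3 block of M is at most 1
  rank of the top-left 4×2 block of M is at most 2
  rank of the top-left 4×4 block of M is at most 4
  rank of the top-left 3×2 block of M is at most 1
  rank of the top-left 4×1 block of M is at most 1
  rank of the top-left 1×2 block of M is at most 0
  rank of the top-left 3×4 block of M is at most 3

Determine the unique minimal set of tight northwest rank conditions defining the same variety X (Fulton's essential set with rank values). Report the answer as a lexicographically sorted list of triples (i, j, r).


Recovering R(i,j) via the rank-extension bound from the 10 conditions:

  row 1: 0 0 1 1
  row 2: 1 1 2 2
  row 3: 1 1 2 3
  row 4: 1 2 3 4

giving w = (3, 1, 4, 2) via Δ²R.

|D(w)|=3, |Ess(w)|=2:

[(1, 2, 0), (3, 2, 1)]


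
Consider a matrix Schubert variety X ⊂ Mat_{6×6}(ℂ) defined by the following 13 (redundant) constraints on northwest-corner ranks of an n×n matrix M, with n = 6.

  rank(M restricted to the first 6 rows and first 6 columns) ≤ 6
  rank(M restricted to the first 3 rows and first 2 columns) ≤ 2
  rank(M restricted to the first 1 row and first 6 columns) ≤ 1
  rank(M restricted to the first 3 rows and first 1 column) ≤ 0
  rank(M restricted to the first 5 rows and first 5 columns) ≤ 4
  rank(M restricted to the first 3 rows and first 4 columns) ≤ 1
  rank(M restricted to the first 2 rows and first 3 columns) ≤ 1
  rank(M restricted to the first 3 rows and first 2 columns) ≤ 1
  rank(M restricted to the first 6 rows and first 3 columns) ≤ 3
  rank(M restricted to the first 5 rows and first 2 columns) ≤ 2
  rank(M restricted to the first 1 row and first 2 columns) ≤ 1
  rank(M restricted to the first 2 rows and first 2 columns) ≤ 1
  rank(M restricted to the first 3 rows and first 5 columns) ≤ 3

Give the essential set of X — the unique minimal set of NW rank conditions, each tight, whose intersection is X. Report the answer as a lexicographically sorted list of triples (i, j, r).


Computing R[i][j] = min implied NW-rank bound (n=6, 13 conditions):

  i=1: 0 | 1 | 1 | 1 | 1 | 1
  i=2: 0 | 1 | 1 | 1 | 2 | 2
  i=3: 0 | 1 | 1 | 1 | 2 | 3
  i=4: 1 | 2 | 2 | 2 | 3 | 4
  i=5: 1 | 2 | 3 | 3 | 4 | 5
  i=6: 1 | 2 | 3 | 4 | 5 | 6

second differences of R give the permutation w = (2, 5, 6, 1, 3, 4).

2 SE-corners of the 7-cell Rothe diagram give Ess(w):

[(3, 1, 0), (3, 4, 1)]


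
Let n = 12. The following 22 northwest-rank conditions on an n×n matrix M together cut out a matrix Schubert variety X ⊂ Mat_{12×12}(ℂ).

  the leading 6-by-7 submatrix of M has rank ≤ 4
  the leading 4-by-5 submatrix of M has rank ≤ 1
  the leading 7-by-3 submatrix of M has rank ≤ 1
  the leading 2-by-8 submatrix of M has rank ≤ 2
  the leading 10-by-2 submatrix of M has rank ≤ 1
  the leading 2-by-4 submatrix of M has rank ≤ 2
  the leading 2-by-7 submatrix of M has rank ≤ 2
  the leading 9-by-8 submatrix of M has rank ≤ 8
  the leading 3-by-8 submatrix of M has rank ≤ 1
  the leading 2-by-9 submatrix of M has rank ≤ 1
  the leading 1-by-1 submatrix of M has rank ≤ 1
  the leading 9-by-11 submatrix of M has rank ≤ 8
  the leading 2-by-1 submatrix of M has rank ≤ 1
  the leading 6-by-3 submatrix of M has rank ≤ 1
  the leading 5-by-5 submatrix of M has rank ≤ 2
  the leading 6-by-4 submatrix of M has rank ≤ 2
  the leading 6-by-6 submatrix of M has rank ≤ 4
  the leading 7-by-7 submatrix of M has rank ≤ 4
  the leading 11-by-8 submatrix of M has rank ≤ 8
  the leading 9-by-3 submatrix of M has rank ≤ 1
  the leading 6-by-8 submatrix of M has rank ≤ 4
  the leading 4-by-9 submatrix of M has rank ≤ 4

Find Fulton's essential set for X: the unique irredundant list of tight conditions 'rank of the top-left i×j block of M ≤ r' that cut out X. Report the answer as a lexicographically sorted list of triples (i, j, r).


Recovering R(i,j) via the rank-extension bound from the 22 conditions:

  row 1: 1  1  1  1  1  1  1  1  1  1  1  1
  row 2: 1  1  1  1  1  1  1  1  1  2  2  2
  row 3: 1  1  1  1  1  1  1  1  2  3  3  3
  row 4: 1  1  1  1  1  2  2  2  3  4  4  4
  row 5: 1  1  1  2  2  3  3  3  4  5  5  5
  row 6: 1  1  1  2  3  4  4  4  5  6  6  6
  row 7: 1  1  1  2  3  4  4  5  6  7  7  7
  row 8: 1  1  1  2  3  4  5  6  7  8  8  8
  row 9: 1  1  1  2  3  4  5  6  7  8  8  9
  row 10: 1  1  2  3  4  5  6  7  8  9  9  10
  row 11: 1  2  3  4  5  6  7  8  9  10  10  11
  row 12: 1  2  3  4  5  6  7  8  9  10  11  12

so w = (1, 10, 9, 6, 4, 5, 8, 7, 12, 3, 2, 11).

D(w) has 32 cells with 7 SE-corners; essential set:

[(2, 9, 1), (3, 8, 1), (4, 5, 1), (7, 7, 4), (9, 3, 1), (9, 11, 8), (10, 2, 1)]


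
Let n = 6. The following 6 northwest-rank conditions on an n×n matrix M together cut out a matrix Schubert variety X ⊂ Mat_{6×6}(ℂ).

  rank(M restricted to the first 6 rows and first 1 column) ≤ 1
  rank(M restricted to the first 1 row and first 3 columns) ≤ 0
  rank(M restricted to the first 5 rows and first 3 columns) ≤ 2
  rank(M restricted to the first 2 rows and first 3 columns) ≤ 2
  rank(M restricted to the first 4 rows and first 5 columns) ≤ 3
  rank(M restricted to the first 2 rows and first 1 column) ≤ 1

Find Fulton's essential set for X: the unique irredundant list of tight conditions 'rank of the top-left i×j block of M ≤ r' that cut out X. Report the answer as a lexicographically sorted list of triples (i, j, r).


Recovering R(i,j) via the rank-extension bound from the 6 conditions:

  R[1]: 0 | 0 | 0 | 1 | 1 | 1
  R[2]: 1 | 1 | 1 | 2 | 2 | 2
  R[3]: 1 | 2 | 2 | 3 | 3 | 3
  R[4]: 1 | 2 | 2 | 3 | 3 | 4
  R[5]: 1 | 2 | 2 | 3 | 4 | 5
  R[6]: 1 | 2 | 3 | 4 | 5 | 6

giving w = (4, 1, 2, 6, 5, 3) via Δ²R.

ℓ(w)=6; the 3 essential cells (i,j,r):

[(1, 3, 0), (4, 5, 3), (5, 3, 2)]


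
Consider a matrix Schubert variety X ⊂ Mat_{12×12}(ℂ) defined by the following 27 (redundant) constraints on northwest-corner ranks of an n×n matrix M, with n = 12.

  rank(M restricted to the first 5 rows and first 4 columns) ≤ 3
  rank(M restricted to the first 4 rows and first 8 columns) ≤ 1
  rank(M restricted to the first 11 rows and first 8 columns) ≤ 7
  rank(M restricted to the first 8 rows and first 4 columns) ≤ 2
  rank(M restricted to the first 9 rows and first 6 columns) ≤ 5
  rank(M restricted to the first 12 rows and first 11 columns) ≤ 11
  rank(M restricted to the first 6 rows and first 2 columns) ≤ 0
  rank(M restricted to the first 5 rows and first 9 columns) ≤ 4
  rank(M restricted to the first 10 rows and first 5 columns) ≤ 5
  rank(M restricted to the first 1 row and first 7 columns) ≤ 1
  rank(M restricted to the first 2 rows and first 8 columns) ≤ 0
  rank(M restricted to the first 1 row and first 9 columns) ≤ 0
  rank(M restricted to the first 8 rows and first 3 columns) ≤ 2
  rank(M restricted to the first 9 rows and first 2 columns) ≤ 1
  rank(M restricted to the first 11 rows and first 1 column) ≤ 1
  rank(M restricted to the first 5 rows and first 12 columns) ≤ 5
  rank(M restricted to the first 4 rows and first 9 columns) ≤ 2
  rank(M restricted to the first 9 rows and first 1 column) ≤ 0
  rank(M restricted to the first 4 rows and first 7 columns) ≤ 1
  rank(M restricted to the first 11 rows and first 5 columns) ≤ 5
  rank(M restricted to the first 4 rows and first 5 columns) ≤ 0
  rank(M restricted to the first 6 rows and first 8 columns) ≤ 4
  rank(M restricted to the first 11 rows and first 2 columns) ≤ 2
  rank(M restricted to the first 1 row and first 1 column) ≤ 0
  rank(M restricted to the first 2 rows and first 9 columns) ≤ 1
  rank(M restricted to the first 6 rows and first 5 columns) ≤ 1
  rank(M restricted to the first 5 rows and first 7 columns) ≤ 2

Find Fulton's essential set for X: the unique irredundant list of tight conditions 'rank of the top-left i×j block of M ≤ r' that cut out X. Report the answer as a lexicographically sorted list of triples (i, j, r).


Reconstructing r_w from the 27 given conditions:

  i=1: 0, 0, 0, 0, 0, 0, 0, 0, 0, 1, 1, 1
  i=2: 0, 0, 0, 0, 0, 0, 0, 0, 1, 2, 2, 2
  i=3: 0, 0, 0, 0, 0, 1, 1, 1, 2, 3, 3, 3
  i=4: 0, 0, 0, 0, 0, 1, 1, 1, 2, 3, 4, 4
  i=5: 0, 0, 1, 1, 1, 2, 2, 2, 3, 4, 5, 5
  i=6: 0, 0, 1, 1, 1, 2, 3, 3, 4, 5, 6, 6
  i=7: 0, 1, 2, 2, 2, 3, 4, 4, 5, 6, 7, 7
  i=8: 0, 1, 2, 2, 3, 4, 5, 5, 6, 7, 8, 8
  i=9: 0, 1, 2, 3, 4, 5, 6, 6, 7, 8, 9, 9
  i=10: 1, 2, 3, 4, 5, 6, 7, 7, 8, 9, 10, 10
  i=11: 1, 2, 3, 4, 5, 6, 7, 7, 8, 9, 10, 11
  i=12: 1, 2, 3, 4, 5, 6, 7, 8, 9, 10, 11, 12

second differences of R give the permutation w = (10, 9, 6, 11, 3, 7, 2, 5, 4, 1, 12, 8).

D(w) has 40 cells with 9 SE-corners; essential set:

[(1, 9, 0), (2, 8, 0), (4, 5, 0), (4, 8, 1), (6, 2, 0), (6, 5, 1), (8, 4, 2), (9, 1, 0), (11, 8, 7)]


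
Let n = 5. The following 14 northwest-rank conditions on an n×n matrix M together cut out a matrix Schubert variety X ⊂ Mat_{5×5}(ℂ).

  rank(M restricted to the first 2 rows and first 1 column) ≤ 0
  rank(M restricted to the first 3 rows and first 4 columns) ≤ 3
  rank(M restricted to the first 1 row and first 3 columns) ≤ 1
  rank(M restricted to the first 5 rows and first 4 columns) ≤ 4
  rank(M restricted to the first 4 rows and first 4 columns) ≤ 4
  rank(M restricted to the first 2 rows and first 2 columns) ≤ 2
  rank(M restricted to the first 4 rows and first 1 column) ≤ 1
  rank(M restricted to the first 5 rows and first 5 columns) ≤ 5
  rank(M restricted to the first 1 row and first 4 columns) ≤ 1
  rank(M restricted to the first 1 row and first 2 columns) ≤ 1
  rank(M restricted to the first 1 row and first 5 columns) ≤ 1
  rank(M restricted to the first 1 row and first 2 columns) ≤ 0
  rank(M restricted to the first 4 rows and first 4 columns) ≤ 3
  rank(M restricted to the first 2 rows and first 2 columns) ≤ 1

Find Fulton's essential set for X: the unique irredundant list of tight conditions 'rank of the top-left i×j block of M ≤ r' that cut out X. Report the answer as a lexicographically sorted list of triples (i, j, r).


The tightest implied rank at each (i,j), from the 14 conditions:

  i=1: 0  0  1  1  1
  i=2: 0  1  2  2  2
  i=3: 1  2  3  3  3
  i=4: 1  2  3  3  4
  i=5: 1  2  3  4  5

hence w(1..5) = (3, 2, 1, 5, 4).

D(w) has 4 cells with 3 SE-corners; essential set:

[(1, 2, 0), (2, 1, 0), (4, 4, 3)]


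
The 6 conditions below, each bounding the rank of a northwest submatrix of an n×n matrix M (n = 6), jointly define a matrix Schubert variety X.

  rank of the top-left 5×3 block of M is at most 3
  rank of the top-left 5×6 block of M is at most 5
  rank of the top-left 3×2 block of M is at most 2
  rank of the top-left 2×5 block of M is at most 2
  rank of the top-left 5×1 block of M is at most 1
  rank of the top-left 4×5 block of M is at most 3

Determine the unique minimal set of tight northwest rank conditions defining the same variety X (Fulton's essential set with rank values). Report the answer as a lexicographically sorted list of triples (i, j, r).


Rank table r_w(6×6) implied by the 6 constraints:

  R[1]: 1 1 1 1 1 1
  R[2]: 1 2 2 2 2 2
  R[3]: 1 2 3 3 3 3
  R[4]: 1 2 3 3 3 4
  R[5]: 1 2 3 4 4 5
  R[6]: 1 2 3 4 5 6

second differences of R give the permutation w = (1, 2, 3, 6, 4, 5).

|D(w)|=2, |Ess(w)|=1:

[(4, 5, 3)]


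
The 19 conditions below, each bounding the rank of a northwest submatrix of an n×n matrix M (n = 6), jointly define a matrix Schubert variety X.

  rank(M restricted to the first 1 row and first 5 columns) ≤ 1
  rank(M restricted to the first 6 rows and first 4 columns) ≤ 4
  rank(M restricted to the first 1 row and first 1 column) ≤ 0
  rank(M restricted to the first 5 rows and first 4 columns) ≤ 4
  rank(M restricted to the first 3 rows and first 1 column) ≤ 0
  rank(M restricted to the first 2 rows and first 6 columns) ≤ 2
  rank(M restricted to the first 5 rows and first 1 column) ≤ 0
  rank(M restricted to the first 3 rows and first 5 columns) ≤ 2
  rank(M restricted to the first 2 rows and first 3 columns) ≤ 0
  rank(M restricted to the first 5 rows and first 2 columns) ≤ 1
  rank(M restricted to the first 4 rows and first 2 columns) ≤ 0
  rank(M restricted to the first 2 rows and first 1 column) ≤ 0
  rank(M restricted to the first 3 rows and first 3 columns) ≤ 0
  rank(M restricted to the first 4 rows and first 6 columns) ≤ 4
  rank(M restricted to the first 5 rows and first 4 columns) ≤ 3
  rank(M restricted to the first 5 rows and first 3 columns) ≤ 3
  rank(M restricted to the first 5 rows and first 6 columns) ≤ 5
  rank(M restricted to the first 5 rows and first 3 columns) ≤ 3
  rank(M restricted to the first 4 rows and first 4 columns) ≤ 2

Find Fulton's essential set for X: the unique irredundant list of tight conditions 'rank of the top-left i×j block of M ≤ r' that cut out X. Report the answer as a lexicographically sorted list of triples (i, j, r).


Computing R[i][j] = min implied NW-rank bound (n=6, 19 conditions):

  row 1: 0, 0, 0, 1, 1, 1
  row 2: 0, 0, 0, 1, 2, 2
  row 3: 0, 0, 0, 1, 2, 3
  row 4: 0, 0, 1, 2, 3, 4
  row 5: 0, 1, 2, 3, 4, 5
  row 6: 1, 2, 3, 4, 5, 6

hence w(1..6) = (4, 5, 6, 3, 2, 1).

D(w) has 12 cells with 3 SE-corners; essential set:

[(3, 3, 0), (4, 2, 0), (5, 1, 0)]


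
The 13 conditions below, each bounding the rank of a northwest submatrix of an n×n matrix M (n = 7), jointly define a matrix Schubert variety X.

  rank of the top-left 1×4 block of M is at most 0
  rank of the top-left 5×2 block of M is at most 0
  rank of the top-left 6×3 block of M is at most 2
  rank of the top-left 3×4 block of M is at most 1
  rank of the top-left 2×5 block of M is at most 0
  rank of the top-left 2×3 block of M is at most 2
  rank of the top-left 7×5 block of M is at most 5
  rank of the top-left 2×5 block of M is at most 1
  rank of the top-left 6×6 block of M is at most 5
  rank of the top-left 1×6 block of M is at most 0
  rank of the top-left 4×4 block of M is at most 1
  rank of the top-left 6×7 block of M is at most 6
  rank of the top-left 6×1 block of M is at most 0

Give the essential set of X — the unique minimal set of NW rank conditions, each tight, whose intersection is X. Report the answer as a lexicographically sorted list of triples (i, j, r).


Recovering R(i,j) via the rank-extension bound from the 13 conditions:

  0 0 0 0 0 0 1
  0 0 0 0 0 1 2
  0 0 1 1 1 2 3
  0 0 1 1 2 3 4
  0 0 1 2 3 4 5
  0 1 2 3 4 5 6
  1 2 3 4 5 6 7

so w = (7, 6, 3, 5, 4, 2, 1).

5 SE-corners of the 19-cell Rothe diagram give Ess(w):

[(1, 6, 0), (2, 5, 0), (4, 4, 1), (5, 2, 0), (6, 1, 0)]
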